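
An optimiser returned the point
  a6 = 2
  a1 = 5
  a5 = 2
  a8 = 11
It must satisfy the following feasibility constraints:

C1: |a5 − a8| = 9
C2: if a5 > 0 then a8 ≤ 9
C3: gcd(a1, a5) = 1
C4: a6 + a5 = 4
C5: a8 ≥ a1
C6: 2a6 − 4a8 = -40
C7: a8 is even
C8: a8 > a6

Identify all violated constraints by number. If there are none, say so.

C1: |2 − 11| = 9 — OK.
C2: a5 = 2 > 0, so we need a8 ≤ 9; but a8 = 11 > 9 — violated.
C3: gcd(5, 2) = 1 — OK.
C4: a6 + a5 = 2 + 2 = 4 — OK.
C5: a8 = 11, a1 = 5; 11 ≥ 5 — OK.
C6: 2a6 − 4a8 = 2(2) − 4(11) = -40 — OK.
C7: a8 = 11 is odd — violated.
C8: a8 = 11, a6 = 2; 11 > 2 — OK.

No — constraints 2, 7 are not satisfied.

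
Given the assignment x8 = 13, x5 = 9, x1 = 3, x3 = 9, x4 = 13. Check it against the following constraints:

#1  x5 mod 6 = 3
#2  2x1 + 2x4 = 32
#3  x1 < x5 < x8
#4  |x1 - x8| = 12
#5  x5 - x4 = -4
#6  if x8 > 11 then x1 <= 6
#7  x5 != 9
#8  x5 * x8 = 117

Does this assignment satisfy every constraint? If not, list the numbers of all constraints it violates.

The assignment fails constraints 4, 7.

#1 9 mod 6 = 3  holds
#2 2x1 + 2x4 = 2(3) + 2(13) = 32  holds
#3 values 3 < 9 < 13  holds
#4 |3 - 13| = 10, not 12  fails
#5 x5 - x4 = 9 - 13 = -4  holds
#6 x8 = 13 > 11, so we need x1 ≤ 6; x1 = 3 ≤ 6  holds
#7 x5 = 9, but 9 is required to differ  fails
#8 x5 * x8 = 9 * 13 = 117  holds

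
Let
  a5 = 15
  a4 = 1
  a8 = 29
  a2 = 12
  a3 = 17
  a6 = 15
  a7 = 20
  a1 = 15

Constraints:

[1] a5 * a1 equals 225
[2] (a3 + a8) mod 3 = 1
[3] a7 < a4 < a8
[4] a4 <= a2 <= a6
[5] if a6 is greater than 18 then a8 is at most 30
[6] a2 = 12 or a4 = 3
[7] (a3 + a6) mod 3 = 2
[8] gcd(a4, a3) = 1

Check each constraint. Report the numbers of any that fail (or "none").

Constraint 3 does not hold.

[1] a5 * a1 = 15 * 15 = 225  ✔
[2] a3 + a8 = 46; 46 mod 3 = 1  ✔
[3] values 20, 1, 29; a7 = 20 is not < a4 = 1  ✘
[4] values 1 <= 12 <= 15  ✔
[5] a6 = 15, not > 18; antecedent false, conditional vacuously true  ✔
[6] a2 = 12 = 12 (first disjunct)  ✔
[7] a3 + a6 = 32; 32 mod 3 = 2  ✔
[8] gcd(1, 17) = 1  ✔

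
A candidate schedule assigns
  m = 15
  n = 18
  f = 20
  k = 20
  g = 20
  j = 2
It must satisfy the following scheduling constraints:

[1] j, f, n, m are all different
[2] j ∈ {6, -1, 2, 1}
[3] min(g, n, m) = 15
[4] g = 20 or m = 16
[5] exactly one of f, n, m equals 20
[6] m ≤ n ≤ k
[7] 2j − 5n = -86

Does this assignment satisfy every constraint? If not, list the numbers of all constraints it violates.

[1] values 2, 20, 18, 15 are pairwise distinct — OK.
[2] j = 2 is in {6, -1, 2, 1} — OK.
[3] min(20, 18, 15) = 15 — OK.
[4] g = 20 = 20 (first disjunct) — OK.
[5] f=20, n=18, m=15; 1 of them equals 20 — OK.
[6] values 15 ≤ 18 ≤ 20 — OK.
[7] 2j − 5n = 2(2) − 5(18) = -86 — OK.

All constraints are satisfied.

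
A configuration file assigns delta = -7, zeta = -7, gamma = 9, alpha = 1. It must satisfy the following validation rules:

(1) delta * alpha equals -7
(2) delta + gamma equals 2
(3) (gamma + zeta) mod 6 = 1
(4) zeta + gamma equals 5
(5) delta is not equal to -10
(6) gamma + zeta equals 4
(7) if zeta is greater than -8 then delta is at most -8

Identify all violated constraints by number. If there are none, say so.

(1) delta * alpha = -7 * 1 = -7 — holds.
(2) delta + gamma = -7 + 9 = 2 — holds.
(3) gamma + zeta = 2; 2 mod 6 = 2, not 1 — fails.
(4) zeta + gamma = -7 + 9 = 2, not 5 — fails.
(5) delta = -7, and -7 ≠ -10 — holds.
(6) gamma + zeta = 9 + (-7) = 2, not 4 — fails.
(7) zeta = -7 > -8, so we need delta ≤ -8; but delta = -7 > -8 — fails.

The assignment fails constraints 3, 4, 6, and 7.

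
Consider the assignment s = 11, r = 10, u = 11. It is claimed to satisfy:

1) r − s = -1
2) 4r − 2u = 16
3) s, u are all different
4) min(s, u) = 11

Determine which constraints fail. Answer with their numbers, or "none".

Constraints 2, 3 do not hold.

1) r − s = 10 − 11 = -1  yes
2) 4r − 2u = 4(10) − 2(11) = 18, not 16  no
3) s = u = 11, not all different  no
4) min(11, 11) = 11  yes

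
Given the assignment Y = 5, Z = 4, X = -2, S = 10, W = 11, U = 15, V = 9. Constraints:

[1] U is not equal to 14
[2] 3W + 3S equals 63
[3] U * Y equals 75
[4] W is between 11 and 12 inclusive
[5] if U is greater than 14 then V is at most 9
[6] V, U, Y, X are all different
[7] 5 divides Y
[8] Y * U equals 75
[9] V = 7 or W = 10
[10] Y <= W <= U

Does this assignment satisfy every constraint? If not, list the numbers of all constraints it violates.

[1] U = 15, and 15 ≠ 14  ✔
[2] 3W + 3S = 3(11) + 3(10) = 63  ✔
[3] U * Y = 15 * 5 = 75  ✔
[4] W = 11 lies in [11, 12]  ✔
[5] U = 15 > 14, so we need V ≤ 9; V = 9 ≤ 9  ✔
[6] values 9, 15, 5, -2 are pairwise distinct  ✔
[7] 5 / 5 = 1, so 5 divides 5  ✔
[8] Y * U = 5 * 15 = 75  ✔
[9] V = 9 ≠ 7 and W = 11 ≠ 10; both disjuncts false  ✘
[10] values 5 <= 11 <= 15  ✔

No — constraint 9 is not satisfied.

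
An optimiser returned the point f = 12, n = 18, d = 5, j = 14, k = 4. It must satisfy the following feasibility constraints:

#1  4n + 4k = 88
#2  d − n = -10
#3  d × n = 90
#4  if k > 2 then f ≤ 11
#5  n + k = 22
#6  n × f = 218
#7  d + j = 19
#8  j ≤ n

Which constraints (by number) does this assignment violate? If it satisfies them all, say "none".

No — constraints 2, 4, 6 are not satisfied.

#1 4n + 4k = 4(18) + 4(4) = 88  OK
#2 d − n = 5 − 18 = -13, not -10  FAIL
#3 d × n = 5 × 18 = 90  OK
#4 k = 4 > 2, so we need f ≤ 11; but f = 12 > 11  FAIL
#5 n + k = 18 + 4 = 22  OK
#6 n × f = 18 × 12 = 216, not 218  FAIL
#7 d + j = 5 + 14 = 19  OK
#8 j = 14, n = 18; 14 ≤ 18  OK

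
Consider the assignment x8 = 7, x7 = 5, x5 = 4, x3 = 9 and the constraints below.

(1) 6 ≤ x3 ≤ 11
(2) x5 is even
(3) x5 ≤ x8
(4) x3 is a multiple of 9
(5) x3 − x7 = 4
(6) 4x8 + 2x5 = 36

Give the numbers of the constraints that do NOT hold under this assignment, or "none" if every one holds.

(1) x3 = 9 lies in [6, 11] — holds.
(2) x5 = 4 is even — holds.
(3) x5 = 4, x8 = 7; 4 ≤ 7 — holds.
(4) 9 / 9 = 1, so 9 divides 9 — holds.
(5) x3 − x7 = 9 − 5 = 4 — holds.
(6) 4x8 + 2x5 = 4(7) + 2(4) = 36 — holds.

All constraints are satisfied.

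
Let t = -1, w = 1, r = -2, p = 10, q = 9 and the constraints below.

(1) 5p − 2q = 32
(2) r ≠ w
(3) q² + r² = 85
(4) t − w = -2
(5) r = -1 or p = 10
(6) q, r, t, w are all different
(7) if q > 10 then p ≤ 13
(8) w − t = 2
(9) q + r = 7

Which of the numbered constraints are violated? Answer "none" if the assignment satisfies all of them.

(1) 5p − 2q = 5(10) − 2(9) = 32 — holds.
(2) r = -2, w = 1; distinct — holds.
(3) q² + r² = 9² + (-2)² = 81 + 4 = 85 — holds.
(4) t − w = -1 − 1 = -2 — holds.
(5) r = -2 ≠ -1, but p = 10 = 10 (second disjunct) — holds.
(6) values 9, -2, -1, 1 are pairwise distinct — holds.
(7) q = 9, not > 10; antecedent false, conditional vacuously true — holds.
(8) w − t = 1 − (-1) = 2 — holds.
(9) q + r = 9 + (-2) = 7 — holds.

The assignment satisfies every constraint.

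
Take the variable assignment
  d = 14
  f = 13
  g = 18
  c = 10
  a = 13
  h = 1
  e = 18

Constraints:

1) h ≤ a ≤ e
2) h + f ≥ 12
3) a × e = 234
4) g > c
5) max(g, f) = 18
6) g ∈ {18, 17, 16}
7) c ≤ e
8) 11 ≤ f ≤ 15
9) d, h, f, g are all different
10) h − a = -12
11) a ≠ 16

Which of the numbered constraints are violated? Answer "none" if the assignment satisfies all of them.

No violations.

1) values 1 ≤ 13 ≤ 18  ✓
2) h + f = 1 + 13 = 14; 14 ≥ 12  ✓
3) a × e = 13 × 18 = 234  ✓
4) g = 18, c = 10; 18 > 10  ✓
5) max(18, 13) = 18  ✓
6) g = 18 is in {18, 17, 16}  ✓
7) c = 10, e = 18; 10 ≤ 18  ✓
8) f = 13 lies in [11, 15]  ✓
9) values 14, 1, 13, 18 are pairwise distinct  ✓
10) h − a = 1 − 13 = -12  ✓
11) a = 13, and 13 ≠ 16  ✓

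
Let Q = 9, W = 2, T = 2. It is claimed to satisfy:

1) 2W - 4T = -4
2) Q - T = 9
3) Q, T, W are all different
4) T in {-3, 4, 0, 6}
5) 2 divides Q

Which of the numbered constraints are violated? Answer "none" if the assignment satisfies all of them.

Constraints 2, 3, 4, and 5 do not hold.

1) 2W - 4T = 2(2) - 4(2) = -4  yes
2) Q - T = 9 - 2 = 7, not 9  no
3) T = W = 2, not all different  no
4) T = 2 is not in {-3, 4, 0, 6}  no
5) 9 = 2*4 + 1, so 2 does not divide 9  no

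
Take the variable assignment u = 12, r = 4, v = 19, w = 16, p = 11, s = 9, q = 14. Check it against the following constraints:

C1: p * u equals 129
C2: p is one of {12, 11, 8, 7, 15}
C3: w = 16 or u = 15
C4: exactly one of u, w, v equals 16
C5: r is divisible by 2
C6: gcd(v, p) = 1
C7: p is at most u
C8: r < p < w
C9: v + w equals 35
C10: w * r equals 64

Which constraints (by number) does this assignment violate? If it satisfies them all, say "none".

Violated: 1.

C1: p * u = 11 * 12 = 132, not 129 — violated.
C2: p = 11 is in {12, 11, 8, 7, 15} — satisfied.
C3: w = 16 = 16 (first disjunct) — satisfied.
C4: u=12, w=16, v=19; 1 of them equals 16 — satisfied.
C5: 4 / 2 = 2, so 2 divides 4 — satisfied.
C6: gcd(19, 11) = 1 — satisfied.
C7: p = 11, u = 12; 11 ≤ 12 — satisfied.
C8: values 4 < 11 < 16 — satisfied.
C9: v + w = 19 + 16 = 35 — satisfied.
C10: w * r = 16 * 4 = 64 — satisfied.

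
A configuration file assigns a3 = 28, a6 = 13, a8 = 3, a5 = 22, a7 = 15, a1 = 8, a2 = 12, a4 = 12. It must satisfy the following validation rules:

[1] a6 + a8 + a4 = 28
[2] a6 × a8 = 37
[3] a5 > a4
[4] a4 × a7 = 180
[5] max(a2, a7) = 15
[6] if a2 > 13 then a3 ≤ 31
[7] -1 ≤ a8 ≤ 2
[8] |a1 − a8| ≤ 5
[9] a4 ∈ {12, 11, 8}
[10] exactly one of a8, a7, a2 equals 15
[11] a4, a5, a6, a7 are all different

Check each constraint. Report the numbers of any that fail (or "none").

[1] a6 + a8 + a4 = 13 + 3 + 12 = 28 — OK.
[2] a6 × a8 = 13 × 3 = 39, not 37 — violated.
[3] a5 = 22, a4 = 12; 22 > 12 — OK.
[4] a4 × a7 = 12 × 15 = 180 — OK.
[5] max(12, 15) = 15 — OK.
[6] a2 = 12, not > 13; antecedent false, conditional vacuously true — OK.
[7] a8 = 3 is outside [-1, 2] — violated.
[8] |8 − 3| = 5; 5 ≤ 5 — OK.
[9] a4 = 12 is in {12, 11, 8} — OK.
[10] a8=3, a7=15, a2=12; 1 of them equals 15 — OK.
[11] values 12, 22, 13, 15 are pairwise distinct — OK.

No — constraints 2 and 7 are not satisfied.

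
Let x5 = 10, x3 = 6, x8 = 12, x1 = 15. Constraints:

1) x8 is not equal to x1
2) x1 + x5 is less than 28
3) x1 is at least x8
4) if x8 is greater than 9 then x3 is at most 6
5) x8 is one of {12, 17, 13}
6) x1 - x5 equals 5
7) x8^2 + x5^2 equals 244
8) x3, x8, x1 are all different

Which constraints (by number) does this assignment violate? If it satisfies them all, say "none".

1) x8 = 12, x1 = 15; distinct — holds.
2) x1 + x5 = 15 + 10 = 25; 25 < 28 — holds.
3) x1 = 15, x8 = 12; 15 ≥ 12 — holds.
4) x8 = 12 > 9, so we need x3 ≤ 6; x3 = 6 ≤ 6 — holds.
5) x8 = 12 is in {12, 17, 13} — holds.
6) x1 - x5 = 15 - 10 = 5 — holds.
7) x8^2 + x5^2 = 12^2 + 10^2 = 144 + 100 = 244 — holds.
8) values 6, 12, 15 are pairwise distinct — holds.

Yes — all constraints hold.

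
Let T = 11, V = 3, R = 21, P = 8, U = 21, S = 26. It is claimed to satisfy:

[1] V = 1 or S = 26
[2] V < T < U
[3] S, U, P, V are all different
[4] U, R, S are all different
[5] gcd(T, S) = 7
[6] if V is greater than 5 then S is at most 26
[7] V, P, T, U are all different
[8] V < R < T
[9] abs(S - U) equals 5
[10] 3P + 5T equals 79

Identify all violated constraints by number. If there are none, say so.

[1] V = 3 ≠ 1, but S = 26 = 26 (second disjunct) — holds.
[2] values 3 < 11 < 21 — holds.
[3] values 26, 21, 8, 3 are pairwise distinct — holds.
[4] U = R = 21, not all different — does not hold.
[5] gcd(11, 26) = 1, not 7 — does not hold.
[6] V = 3, not > 5; antecedent false, conditional vacuously true — holds.
[7] values 3, 8, 11, 21 are pairwise distinct — holds.
[8] values 3, 21, 11; R = 21 is not < T = 11 — does not hold.
[9] abs(26 - 21) = 5 — holds.
[10] 3P + 5T = 3(8) + 5(11) = 79 — holds.

Constraints 4, 5, 8 are violated.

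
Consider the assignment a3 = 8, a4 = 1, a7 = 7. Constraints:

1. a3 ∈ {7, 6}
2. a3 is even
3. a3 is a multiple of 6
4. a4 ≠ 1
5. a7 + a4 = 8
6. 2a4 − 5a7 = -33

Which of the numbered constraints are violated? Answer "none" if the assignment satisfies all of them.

Constraints 1, 3, and 4 are violated.

1. a3 = 8 is not in {7, 6} — fails.
2. a3 = 8 is even — holds.
3. 8 = 6×1 + 2, so 6 does not divide 8 — fails.
4. a4 = 1, but 1 is required to differ — fails.
5. a7 + a4 = 7 + 1 = 8 — holds.
6. 2a4 − 5a7 = 2(1) − 5(7) = -33 — holds.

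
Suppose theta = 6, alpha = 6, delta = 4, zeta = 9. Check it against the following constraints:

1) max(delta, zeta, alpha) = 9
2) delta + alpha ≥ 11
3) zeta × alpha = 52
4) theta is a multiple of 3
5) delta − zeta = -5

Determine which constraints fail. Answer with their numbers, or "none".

1) max(4, 9, 6) = 9  ✓
2) delta + alpha = 4 + 6 = 10; 10 < 11, bound 11 not met  ✗
3) zeta × alpha = 9 × 6 = 54, not 52  ✗
4) 6 / 3 = 2, so 3 divides 6  ✓
5) delta − zeta = 4 − 9 = -5  ✓

Constraints 2 and 3 do not hold.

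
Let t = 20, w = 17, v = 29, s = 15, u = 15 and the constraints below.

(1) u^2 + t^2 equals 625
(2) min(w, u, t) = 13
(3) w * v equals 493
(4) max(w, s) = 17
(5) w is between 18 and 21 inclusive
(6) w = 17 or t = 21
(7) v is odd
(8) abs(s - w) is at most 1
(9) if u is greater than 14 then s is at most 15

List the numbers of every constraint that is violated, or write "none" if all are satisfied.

(1) u^2 + t^2 = 15^2 + 20^2 = 225 + 400 = 625  OK
(2) min(17, 15, 20) = 15, not 13  FAIL
(3) w * v = 17 * 29 = 493  OK
(4) max(17, 15) = 17  OK
(5) w = 17 is outside [18, 21]  FAIL
(6) w = 17 = 17 (first disjunct)  OK
(7) v = 29 is odd  OK
(8) abs(15 - 17) = 2; 2 > 1, exceeds bound 1  FAIL
(9) u = 15 > 14, so we need s ≤ 15; s = 15 ≤ 15  OK

No — constraints 2, 5, and 8 are not satisfied.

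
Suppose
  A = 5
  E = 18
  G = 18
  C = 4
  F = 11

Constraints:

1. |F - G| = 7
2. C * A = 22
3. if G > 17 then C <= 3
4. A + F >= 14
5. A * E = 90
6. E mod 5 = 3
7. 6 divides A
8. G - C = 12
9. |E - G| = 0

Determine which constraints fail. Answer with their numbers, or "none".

1. |11 - 18| = 7  OK
2. C * A = 4 * 5 = 20, not 22  FAIL
3. G = 18 > 17, so we need C ≤ 3; but C = 4 > 3  FAIL
4. A + F = 5 + 11 = 16; 16 ≥ 14  OK
5. A * E = 5 * 18 = 90  OK
6. 18 mod 5 = 3  OK
7. 5 = 6*0 + 5, so 6 does not divide 5  FAIL
8. G - C = 18 - 4 = 14, not 12  FAIL
9. |18 - 18| = 0  OK

Violated: 2, 3, 7, 8.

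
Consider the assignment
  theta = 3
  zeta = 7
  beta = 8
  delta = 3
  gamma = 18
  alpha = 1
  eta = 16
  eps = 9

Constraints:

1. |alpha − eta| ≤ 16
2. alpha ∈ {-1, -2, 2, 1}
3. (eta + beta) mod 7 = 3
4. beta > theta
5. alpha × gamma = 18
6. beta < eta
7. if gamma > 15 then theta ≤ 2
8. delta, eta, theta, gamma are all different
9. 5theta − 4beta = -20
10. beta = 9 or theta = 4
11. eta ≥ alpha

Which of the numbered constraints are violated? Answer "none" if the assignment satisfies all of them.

No — constraints 7, 8, 9, and 10 are not satisfied.

1. |1 − 16| = 15; 15 ≤ 16 — holds.
2. alpha = 1 is in {-1, -2, 2, 1} — holds.
3. eta + beta = 24; 24 mod 7 = 3 — holds.
4. beta = 8, theta = 3; 8 > 3 — holds.
5. alpha × gamma = 1 × 18 = 18 — holds.
6. beta = 8, eta = 16; 8 < 16 — holds.
7. gamma = 18 > 15, so we need theta ≤ 2; but theta = 3 > 2 — fails.
8. delta = theta = 3, not all different — fails.
9. 5theta − 4beta = 5(3) − 4(8) = -17, not -20 — fails.
10. beta = 8 ≠ 9 and theta = 3 ≠ 4; both disjuncts false — fails.
11. eta = 16, alpha = 1; 16 ≥ 1 — holds.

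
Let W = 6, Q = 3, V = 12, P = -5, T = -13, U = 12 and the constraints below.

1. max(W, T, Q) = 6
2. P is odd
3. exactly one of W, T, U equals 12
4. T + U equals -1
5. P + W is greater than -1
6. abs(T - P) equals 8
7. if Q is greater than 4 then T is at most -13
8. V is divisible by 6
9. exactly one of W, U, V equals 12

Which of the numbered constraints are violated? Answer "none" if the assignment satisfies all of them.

Violated: 9.

1. max(6, -13, 3) = 6  true
2. P = -5 is odd  true
3. W=6, T=-13, U=12; 1 of them equals 12  true
4. T + U = -13 + 12 = -1  true
5. P + W = -5 + 6 = 1; 1 > -1  true
6. abs(-13 - (-5)) = 8  true
7. Q = 3, not > 4; antecedent false, conditional vacuously true  true
8. 12 / 6 = 2, so 6 divides 12  true
9. W=6, U=12, V=12; 2 of them equal 12, not exactly one  false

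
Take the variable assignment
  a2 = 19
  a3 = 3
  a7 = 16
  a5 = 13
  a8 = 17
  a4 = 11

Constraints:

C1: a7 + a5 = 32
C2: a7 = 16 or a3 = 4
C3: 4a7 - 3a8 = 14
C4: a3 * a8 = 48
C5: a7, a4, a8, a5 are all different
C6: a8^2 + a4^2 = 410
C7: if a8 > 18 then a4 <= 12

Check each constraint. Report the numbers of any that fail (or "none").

The assignment fails constraints 1, 3, and 4.

C1: a7 + a5 = 16 + 13 = 29, not 32  false
C2: a7 = 16 = 16 (first disjunct)  true
C3: 4a7 - 3a8 = 4(16) - 3(17) = 13, not 14  false
C4: a3 * a8 = 3 * 17 = 51, not 48  false
C5: values 16, 11, 17, 13 are pairwise distinct  true
C6: a8^2 + a4^2 = 17^2 + 11^2 = 289 + 121 = 410  true
C7: a8 = 17, not > 18; antecedent false, conditional vacuously true  true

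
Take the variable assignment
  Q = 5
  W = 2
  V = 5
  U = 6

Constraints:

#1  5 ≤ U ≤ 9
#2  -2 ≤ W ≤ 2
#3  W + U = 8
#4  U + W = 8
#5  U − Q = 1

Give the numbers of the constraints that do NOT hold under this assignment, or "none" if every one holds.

#1 U = 6 lies in [5, 9] — holds.
#2 W = 2 lies in [-2, 2] — holds.
#3 W + U = 2 + 6 = 8 — holds.
#4 U + W = 6 + 2 = 8 — holds.
#5 U − Q = 6 − 5 = 1 — holds.

All constraints are satisfied.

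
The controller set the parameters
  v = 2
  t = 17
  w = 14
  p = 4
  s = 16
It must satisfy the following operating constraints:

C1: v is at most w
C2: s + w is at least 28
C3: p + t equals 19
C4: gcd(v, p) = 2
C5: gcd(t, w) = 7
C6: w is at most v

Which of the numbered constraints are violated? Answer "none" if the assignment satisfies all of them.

C1: v = 2, w = 14; 2 ≤ 14  ✓
C2: s + w = 16 + 14 = 30; 30 ≥ 28  ✓
C3: p + t = 4 + 17 = 21, not 19  ✗
C4: gcd(2, 4) = 2  ✓
C5: gcd(17, 14) = 1, not 7  ✗
C6: w = 14, v = 2; 14 > 2 (want ≤)  ✗

Constraints 3, 5, and 6 are violated.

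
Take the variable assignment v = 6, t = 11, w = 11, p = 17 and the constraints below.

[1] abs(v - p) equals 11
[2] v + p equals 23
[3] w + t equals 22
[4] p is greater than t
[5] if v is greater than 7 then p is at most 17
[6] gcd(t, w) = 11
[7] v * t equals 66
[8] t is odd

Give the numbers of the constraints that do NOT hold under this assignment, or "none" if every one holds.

[1] abs(6 - 17) = 11  ✔
[2] v + p = 6 + 17 = 23  ✔
[3] w + t = 11 + 11 = 22  ✔
[4] p = 17, t = 11; 17 > 11  ✔
[5] v = 6, not > 7; antecedent false, conditional vacuously true  ✔
[6] gcd(11, 11) = 11  ✔
[7] v * t = 6 * 11 = 66  ✔
[8] t = 11 is odd  ✔

No violations.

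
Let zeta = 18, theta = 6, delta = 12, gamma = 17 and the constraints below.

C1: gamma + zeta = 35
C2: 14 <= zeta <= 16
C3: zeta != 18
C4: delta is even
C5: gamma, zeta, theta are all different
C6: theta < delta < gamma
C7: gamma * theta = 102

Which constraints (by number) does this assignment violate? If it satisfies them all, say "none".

Violated: 2, 3.

C1: gamma + zeta = 17 + 18 = 35 — satisfied.
C2: zeta = 18 is outside [14, 16] — violated.
C3: zeta = 18, but 18 is required to differ — violated.
C4: delta = 12 is even — satisfied.
C5: values 17, 18, 6 are pairwise distinct — satisfied.
C6: values 6 < 12 < 17 — satisfied.
C7: gamma * theta = 17 * 6 = 102 — satisfied.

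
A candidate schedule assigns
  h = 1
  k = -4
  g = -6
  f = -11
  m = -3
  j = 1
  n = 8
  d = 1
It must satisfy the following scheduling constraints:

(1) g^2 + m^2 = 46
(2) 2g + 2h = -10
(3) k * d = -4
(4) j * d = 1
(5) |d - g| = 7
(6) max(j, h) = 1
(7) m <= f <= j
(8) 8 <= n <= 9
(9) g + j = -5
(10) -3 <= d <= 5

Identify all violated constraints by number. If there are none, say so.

No — constraints 1 and 7 are not satisfied.

(1) g^2 + m^2 = (-6)^2 + (-3)^2 = 36 + 9 = 45, not 46 — violated.
(2) 2g + 2h = 2(-6) + 2(1) = -10 — OK.
(3) k * d = -4 * 1 = -4 — OK.
(4) j * d = 1 * 1 = 1 — OK.
(5) |1 - (-6)| = 7 — OK.
(6) max(1, 1) = 1 — OK.
(7) values -3, -11, 1; m = -3 is not <= f = -11 — violated.
(8) n = 8 lies in [8, 9] — OK.
(9) g + j = -6 + 1 = -5 — OK.
(10) d = 1 lies in [-3, 5] — OK.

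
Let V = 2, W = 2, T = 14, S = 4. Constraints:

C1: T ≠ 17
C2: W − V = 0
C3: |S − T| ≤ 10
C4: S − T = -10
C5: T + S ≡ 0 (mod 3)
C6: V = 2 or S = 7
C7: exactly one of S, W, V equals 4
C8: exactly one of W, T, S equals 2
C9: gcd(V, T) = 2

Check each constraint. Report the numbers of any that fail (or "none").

The assignment satisfies every constraint.

C1: T = 14, and 14 ≠ 17 — holds.
C2: W − V = 2 − 2 = 0 — holds.
C3: |4 − 14| = 10; 10 ≤ 10 — holds.
C4: S − T = 4 − 14 = -10 — holds.
C5: T + S = 18; 18 mod 3 = 0 — holds.
C6: V = 2 = 2 (first disjunct) — holds.
C7: S=4, W=2, V=2; 1 of them equals 4 — holds.
C8: W=2, T=14, S=4; 1 of them equals 2 — holds.
C9: gcd(2, 14) = 2 — holds.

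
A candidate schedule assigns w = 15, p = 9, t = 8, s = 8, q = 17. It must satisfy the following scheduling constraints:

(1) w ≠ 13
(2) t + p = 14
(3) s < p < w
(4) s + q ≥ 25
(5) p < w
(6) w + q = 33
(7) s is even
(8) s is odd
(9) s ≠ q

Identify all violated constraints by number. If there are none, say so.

(1) w = 15, and 15 ≠ 13 — holds.
(2) t + p = 8 + 9 = 17, not 14 — does not hold.
(3) values 8 < 9 < 15 — holds.
(4) s + q = 8 + 17 = 25; 25 ≥ 25 — holds.
(5) p = 9, w = 15; 9 < 15 — holds.
(6) w + q = 15 + 17 = 32, not 33 — does not hold.
(7) s = 8 is even — holds.
(8) s = 8 is even — does not hold.
(9) s = 8, q = 17; distinct — holds.

The assignment fails constraints 2, 6, 8.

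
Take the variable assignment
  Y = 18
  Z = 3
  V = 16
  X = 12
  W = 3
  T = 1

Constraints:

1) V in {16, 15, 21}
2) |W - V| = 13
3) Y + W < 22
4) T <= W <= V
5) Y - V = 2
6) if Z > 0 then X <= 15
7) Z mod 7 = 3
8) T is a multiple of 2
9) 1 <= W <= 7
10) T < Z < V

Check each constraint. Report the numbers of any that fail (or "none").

1) V = 16 is in {16, 15, 21}  holds
2) |3 - 16| = 13  holds
3) Y + W = 18 + 3 = 21; 21 < 22  holds
4) values 1 <= 3 <= 16  holds
5) Y - V = 18 - 16 = 2  holds
6) Z = 3 > 0, so we need X ≤ 15; X = 12 ≤ 15  holds
7) 3 mod 7 = 3  holds
8) 1 = 2*0 + 1, so 2 does not divide 1  fails
9) W = 3 lies in [1, 7]  holds
10) values 1 < 3 < 16  holds

Violated: 8.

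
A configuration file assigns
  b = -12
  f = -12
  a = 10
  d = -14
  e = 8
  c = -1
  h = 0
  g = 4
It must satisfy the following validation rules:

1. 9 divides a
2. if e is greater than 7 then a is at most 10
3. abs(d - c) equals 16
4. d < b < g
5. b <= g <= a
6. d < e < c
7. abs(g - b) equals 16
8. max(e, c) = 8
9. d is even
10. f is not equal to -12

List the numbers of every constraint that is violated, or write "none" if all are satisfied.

1. 10 = 9*1 + 1, so 9 does not divide 10  ✘
2. e = 8 > 7, so we need a ≤ 10; a = 10 ≤ 10  ✔
3. abs(-14 - (-1)) = 13, not 16  ✘
4. values -14 < -12 < 4  ✔
5. values -12 <= 4 <= 10  ✔
6. values -14, 8, -1; e = 8 is not < c = -1  ✘
7. abs(4 - (-12)) = 16  ✔
8. max(8, -1) = 8  ✔
9. d = -14 is even  ✔
10. f = -12, but -12 is required to differ  ✘

Constraints 1, 3, 6, and 10 are violated.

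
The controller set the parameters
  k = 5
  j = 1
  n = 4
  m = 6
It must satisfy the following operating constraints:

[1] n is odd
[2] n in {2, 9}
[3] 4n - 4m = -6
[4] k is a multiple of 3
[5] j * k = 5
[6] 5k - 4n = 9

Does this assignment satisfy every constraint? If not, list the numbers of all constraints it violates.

Constraints 1, 2, 3, and 4 do not hold.

[1] n = 4 is even  ✗
[2] n = 4 is not in {2, 9}  ✗
[3] 4n - 4m = 4(4) - 4(6) = -8, not -6  ✗
[4] 5 = 3*1 + 2, so 3 does not divide 5  ✗
[5] j * k = 1 * 5 = 5  ✓
[6] 5k - 4n = 5(5) - 4(4) = 9  ✓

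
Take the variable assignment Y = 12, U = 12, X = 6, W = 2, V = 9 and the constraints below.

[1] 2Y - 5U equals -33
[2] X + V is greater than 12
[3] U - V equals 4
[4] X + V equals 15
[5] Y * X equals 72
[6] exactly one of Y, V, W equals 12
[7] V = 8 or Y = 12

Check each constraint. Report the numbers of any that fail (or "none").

No — constraints 1 and 3 are not satisfied.

[1] 2Y - 5U = 2(12) - 5(12) = -36, not -33  ✗
[2] X + V = 6 + 9 = 15; 15 > 12  ✓
[3] U - V = 12 - 9 = 3, not 4  ✗
[4] X + V = 6 + 9 = 15  ✓
[5] Y * X = 12 * 6 = 72  ✓
[6] Y=12, V=9, W=2; 1 of them equals 12  ✓
[7] V = 9 ≠ 8, but Y = 12 = 12 (second disjunct)  ✓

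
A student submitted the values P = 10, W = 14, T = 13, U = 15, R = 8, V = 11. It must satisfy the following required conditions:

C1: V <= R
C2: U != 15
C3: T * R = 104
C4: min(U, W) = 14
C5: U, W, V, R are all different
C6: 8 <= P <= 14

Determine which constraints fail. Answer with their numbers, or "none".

Constraints 1 and 2 are violated.

C1: V = 11, R = 8; 11 > 8 (want ≤) — violated.
C2: U = 15, but 15 is required to differ — violated.
C3: T * R = 13 * 8 = 104 — OK.
C4: min(15, 14) = 14 — OK.
C5: values 15, 14, 11, 8 are pairwise distinct — OK.
C6: P = 10 lies in [8, 14] — OK.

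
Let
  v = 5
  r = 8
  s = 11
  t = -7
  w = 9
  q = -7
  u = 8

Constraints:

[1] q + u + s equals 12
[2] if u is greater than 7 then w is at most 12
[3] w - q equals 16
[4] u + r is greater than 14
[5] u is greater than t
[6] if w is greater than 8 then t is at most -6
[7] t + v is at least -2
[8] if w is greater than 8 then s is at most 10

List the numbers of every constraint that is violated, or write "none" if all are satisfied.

The assignment fails constraint 8.

[1] q + u + s = -7 + 8 + 11 = 12  ✔
[2] u = 8 > 7, so we need w ≤ 12; w = 9 ≤ 12  ✔
[3] w - q = 9 - (-7) = 16  ✔
[4] u + r = 8 + 8 = 16; 16 > 14  ✔
[5] u = 8, t = -7; 8 > -7  ✔
[6] w = 9 > 8, so we need t ≤ -6; t = -7 ≤ -6  ✔
[7] t + v = -7 + 5 = -2; -2 ≥ -2  ✔
[8] w = 9 > 8, so we need s ≤ 10; but s = 11 > 10  ✘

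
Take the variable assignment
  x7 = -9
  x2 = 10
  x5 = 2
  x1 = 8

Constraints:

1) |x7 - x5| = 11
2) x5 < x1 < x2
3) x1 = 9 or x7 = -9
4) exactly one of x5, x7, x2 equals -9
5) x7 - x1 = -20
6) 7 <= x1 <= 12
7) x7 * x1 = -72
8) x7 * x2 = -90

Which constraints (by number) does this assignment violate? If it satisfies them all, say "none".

Constraint 5 does not hold.

1) |-9 - 2| = 11  ✓
2) values 2 < 8 < 10  ✓
3) x1 = 8 ≠ 9, but x7 = -9 = -9 (second disjunct)  ✓
4) x5=2, x7=-9, x2=10; 1 of them equals -9  ✓
5) x7 - x1 = -9 - 8 = -17, not -20  ✗
6) x1 = 8 lies in [7, 12]  ✓
7) x7 * x1 = -9 * 8 = -72  ✓
8) x7 * x2 = -9 * 10 = -90  ✓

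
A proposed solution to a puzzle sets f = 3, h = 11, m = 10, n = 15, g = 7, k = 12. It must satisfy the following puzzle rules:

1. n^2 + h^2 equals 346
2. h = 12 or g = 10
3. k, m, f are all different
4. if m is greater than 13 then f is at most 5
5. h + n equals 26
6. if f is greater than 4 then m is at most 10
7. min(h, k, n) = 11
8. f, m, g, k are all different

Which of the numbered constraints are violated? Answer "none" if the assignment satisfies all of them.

No — constraint 2 is not satisfied.

1. n^2 + h^2 = 15^2 + 11^2 = 225 + 121 = 346  yes
2. h = 11 ≠ 12 and g = 7 ≠ 10; both disjuncts false  no
3. values 12, 10, 3 are pairwise distinct  yes
4. m = 10, not > 13; antecedent false, conditional vacuously true  yes
5. h + n = 11 + 15 = 26  yes
6. f = 3, not > 4; antecedent false, conditional vacuously true  yes
7. min(11, 12, 15) = 11  yes
8. values 3, 10, 7, 12 are pairwise distinct  yes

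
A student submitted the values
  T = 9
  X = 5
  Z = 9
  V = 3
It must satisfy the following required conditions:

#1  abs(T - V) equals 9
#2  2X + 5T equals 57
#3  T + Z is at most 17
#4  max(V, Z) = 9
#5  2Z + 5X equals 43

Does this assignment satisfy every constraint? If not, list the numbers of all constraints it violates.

Constraints 1, 2, 3 are violated.

#1 abs(9 - 3) = 6, not 9 — does not hold.
#2 2X + 5T = 2(5) + 5(9) = 55, not 57 — does not hold.
#3 T + Z = 9 + 9 = 18; 18 > 17, bound 17 not met — does not hold.
#4 max(3, 9) = 9 — holds.
#5 2Z + 5X = 2(9) + 5(5) = 43 — holds.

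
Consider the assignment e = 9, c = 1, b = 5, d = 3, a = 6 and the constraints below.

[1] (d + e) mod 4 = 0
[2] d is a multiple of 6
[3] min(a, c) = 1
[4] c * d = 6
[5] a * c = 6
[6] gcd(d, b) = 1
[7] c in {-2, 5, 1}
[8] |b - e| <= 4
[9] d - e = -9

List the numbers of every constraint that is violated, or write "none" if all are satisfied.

Constraints 2, 4, and 9 are violated.

[1] d + e = 12; 12 mod 4 = 0 — holds.
[2] 3 = 6*0 + 3, so 6 does not divide 3 — fails.
[3] min(6, 1) = 1 — holds.
[4] c * d = 1 * 3 = 3, not 6 — fails.
[5] a * c = 6 * 1 = 6 — holds.
[6] gcd(3, 5) = 1 — holds.
[7] c = 1 is in {-2, 5, 1} — holds.
[8] |5 - 9| = 4; 4 ≤ 4 — holds.
[9] d - e = 3 - 9 = -6, not -9 — fails.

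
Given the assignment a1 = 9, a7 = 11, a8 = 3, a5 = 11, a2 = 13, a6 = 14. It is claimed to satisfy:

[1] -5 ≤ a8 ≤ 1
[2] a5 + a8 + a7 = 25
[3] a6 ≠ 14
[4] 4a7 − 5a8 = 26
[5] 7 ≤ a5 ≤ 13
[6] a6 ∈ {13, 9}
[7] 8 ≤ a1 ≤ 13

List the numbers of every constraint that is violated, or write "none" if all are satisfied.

[1] a8 = 3 is outside [-5, 1]  ✘
[2] a5 + a8 + a7 = 11 + 3 + 11 = 25  ✔
[3] a6 = 14, but 14 is required to differ  ✘
[4] 4a7 − 5a8 = 4(11) − 5(3) = 29, not 26  ✘
[5] a5 = 11 lies in [7, 13]  ✔
[6] a6 = 14 is not in {13, 9}  ✘
[7] a1 = 9 lies in [8, 13]  ✔

No — constraints 1, 3, 4, 6 are not satisfied.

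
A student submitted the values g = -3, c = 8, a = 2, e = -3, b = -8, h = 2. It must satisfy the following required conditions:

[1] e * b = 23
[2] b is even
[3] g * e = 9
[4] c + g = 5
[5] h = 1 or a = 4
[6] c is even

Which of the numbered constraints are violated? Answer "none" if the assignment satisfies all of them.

No — constraints 1 and 5 are not satisfied.

[1] e * b = -3 * (-8) = 24, not 23 — violated.
[2] b = -8 is even — satisfied.
[3] g * e = -3 * (-3) = 9 — satisfied.
[4] c + g = 8 + (-3) = 5 — satisfied.
[5] h = 2 ≠ 1 and a = 2 ≠ 4; both disjuncts false — violated.
[6] c = 8 is even — satisfied.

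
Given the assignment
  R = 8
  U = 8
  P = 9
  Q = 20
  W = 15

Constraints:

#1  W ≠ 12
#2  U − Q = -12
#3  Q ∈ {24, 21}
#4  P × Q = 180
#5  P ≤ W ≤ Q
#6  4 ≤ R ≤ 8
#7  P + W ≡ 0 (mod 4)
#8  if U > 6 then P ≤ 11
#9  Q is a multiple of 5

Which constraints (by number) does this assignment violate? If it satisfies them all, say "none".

#1 W = 15, and 15 ≠ 12  ✔
#2 U − Q = 8 − 20 = -12  ✔
#3 Q = 20 is not in {24, 21}  ✘
#4 P × Q = 9 × 20 = 180  ✔
#5 values 9 ≤ 15 ≤ 20  ✔
#6 R = 8 lies in [4, 8]  ✔
#7 P + W = 24; 24 mod 4 = 0  ✔
#8 U = 8 > 6, so we need P ≤ 11; P = 9 ≤ 11  ✔
#9 20 / 5 = 4, so 5 divides 20  ✔

Violated: 3.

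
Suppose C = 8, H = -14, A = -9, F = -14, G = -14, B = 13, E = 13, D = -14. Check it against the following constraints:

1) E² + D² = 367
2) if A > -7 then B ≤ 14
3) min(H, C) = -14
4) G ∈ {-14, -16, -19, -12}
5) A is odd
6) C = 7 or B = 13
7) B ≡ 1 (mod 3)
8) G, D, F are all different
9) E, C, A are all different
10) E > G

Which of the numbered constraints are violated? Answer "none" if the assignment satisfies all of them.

1) E² + D² = 13² + (-14)² = 169 + 196 = 365, not 367  no
2) A = -9, not > -7; antecedent false, conditional vacuously true  yes
3) min(-14, 8) = -14  yes
4) G = -14 is in {-14, -16, -19, -12}  yes
5) A = -9 is odd  yes
6) C = 8 ≠ 7, but B = 13 = 13 (second disjunct)  yes
7) 13 mod 3 = 1  yes
8) G = D = -14, not all different  no
9) values 13, 8, -9 are pairwise distinct  yes
10) E = 13, G = -14; 13 > -14  yes

Constraints 1, 8 are violated.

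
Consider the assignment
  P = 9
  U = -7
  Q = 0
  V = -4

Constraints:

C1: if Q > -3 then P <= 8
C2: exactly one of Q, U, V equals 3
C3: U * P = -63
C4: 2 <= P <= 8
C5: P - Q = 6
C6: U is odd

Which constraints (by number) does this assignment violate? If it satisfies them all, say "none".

Violated: 1, 2, 4, 5.

C1: Q = 0 > -3, so we need P ≤ 8; but P = 9 > 8 — fails.
C2: Q=0, U=-7, V=-4; 0 of them equal 3, not exactly one — fails.
C3: U * P = -7 * 9 = -63 — holds.
C4: P = 9 is outside [2, 8] — fails.
C5: P - Q = 9 - 0 = 9, not 6 — fails.
C6: U = -7 is odd — holds.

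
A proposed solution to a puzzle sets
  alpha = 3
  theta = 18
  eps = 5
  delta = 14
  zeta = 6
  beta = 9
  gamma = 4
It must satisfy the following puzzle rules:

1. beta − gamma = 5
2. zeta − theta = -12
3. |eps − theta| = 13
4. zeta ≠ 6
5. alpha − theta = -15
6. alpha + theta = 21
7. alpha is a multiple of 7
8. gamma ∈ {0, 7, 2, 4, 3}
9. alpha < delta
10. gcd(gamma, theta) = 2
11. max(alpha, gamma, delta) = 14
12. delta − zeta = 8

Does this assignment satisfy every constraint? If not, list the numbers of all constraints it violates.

Constraints 4 and 7 are violated.

1. beta − gamma = 9 − 4 = 5  yes
2. zeta − theta = 6 − 18 = -12  yes
3. |5 − 18| = 13  yes
4. zeta = 6, but 6 is required to differ  no
5. alpha − theta = 3 − 18 = -15  yes
6. alpha + theta = 3 + 18 = 21  yes
7. 3 = 7×0 + 3, so 7 does not divide 3  no
8. gamma = 4 is in {0, 7, 2, 4, 3}  yes
9. alpha = 3, delta = 14; 3 < 14  yes
10. gcd(4, 18) = 2  yes
11. max(3, 4, 14) = 14  yes
12. delta − zeta = 14 − 6 = 8  yes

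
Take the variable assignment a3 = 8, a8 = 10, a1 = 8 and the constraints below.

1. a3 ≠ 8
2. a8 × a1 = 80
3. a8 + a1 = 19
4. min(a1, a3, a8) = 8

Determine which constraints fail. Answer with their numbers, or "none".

Constraints 1, 3 are violated.

1. a3 = 8, but 8 is required to differ  fails
2. a8 × a1 = 10 × 8 = 80  holds
3. a8 + a1 = 10 + 8 = 18, not 19  fails
4. min(8, 8, 10) = 8  holds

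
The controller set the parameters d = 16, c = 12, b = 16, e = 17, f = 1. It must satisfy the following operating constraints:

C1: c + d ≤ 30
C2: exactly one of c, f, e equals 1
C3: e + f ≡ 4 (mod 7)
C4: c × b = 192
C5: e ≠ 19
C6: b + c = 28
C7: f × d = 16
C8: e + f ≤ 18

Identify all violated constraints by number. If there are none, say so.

C1: c + d = 12 + 16 = 28; 28 ≤ 30 — holds.
C2: c=12, f=1, e=17; 1 of them equals 1 — holds.
C3: e + f = 18; 18 mod 7 = 4 — holds.
C4: c × b = 12 × 16 = 192 — holds.
C5: e = 17, and 17 ≠ 19 — holds.
C6: b + c = 16 + 12 = 28 — holds.
C7: f × d = 1 × 16 = 16 — holds.
C8: e + f = 17 + 1 = 18; 18 ≤ 18 — holds.

All constraints are satisfied.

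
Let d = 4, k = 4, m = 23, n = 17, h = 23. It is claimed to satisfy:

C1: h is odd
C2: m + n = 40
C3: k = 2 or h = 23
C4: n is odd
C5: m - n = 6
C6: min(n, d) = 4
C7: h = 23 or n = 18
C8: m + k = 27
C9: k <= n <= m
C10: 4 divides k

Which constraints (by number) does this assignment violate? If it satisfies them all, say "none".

C1: h = 23 is odd  true
C2: m + n = 23 + 17 = 40  true
C3: k = 4 ≠ 2, but h = 23 = 23 (second disjunct)  true
C4: n = 17 is odd  true
C5: m - n = 23 - 17 = 6  true
C6: min(17, 4) = 4  true
C7: h = 23 = 23 (first disjunct)  true
C8: m + k = 23 + 4 = 27  true
C9: values 4 <= 17 <= 23  true
C10: 4 / 4 = 1, so 4 divides 4  true

Yes — all constraints hold.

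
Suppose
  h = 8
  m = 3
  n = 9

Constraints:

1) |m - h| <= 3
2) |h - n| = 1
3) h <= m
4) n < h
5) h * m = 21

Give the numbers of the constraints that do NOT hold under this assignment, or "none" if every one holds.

No — constraints 1, 3, 4, and 5 are not satisfied.

1) |3 - 8| = 5; 5 > 3, exceeds bound 3 — violated.
2) |8 - 9| = 1 — OK.
3) h = 8, m = 3; 8 > 3 (want ≤) — violated.
4) n = 9, h = 8; 9 ≥ 8 (want <) — violated.
5) h * m = 8 * 3 = 24, not 21 — violated.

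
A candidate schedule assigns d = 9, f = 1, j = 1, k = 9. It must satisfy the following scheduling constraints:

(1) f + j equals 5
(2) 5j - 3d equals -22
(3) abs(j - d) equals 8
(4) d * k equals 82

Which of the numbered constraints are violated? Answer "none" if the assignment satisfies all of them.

(1) f + j = 1 + 1 = 2, not 5  ✘
(2) 5j - 3d = 5(1) - 3(9) = -22  ✔
(3) abs(1 - 9) = 8  ✔
(4) d * k = 9 * 9 = 81, not 82  ✘

Violated: 1 and 4.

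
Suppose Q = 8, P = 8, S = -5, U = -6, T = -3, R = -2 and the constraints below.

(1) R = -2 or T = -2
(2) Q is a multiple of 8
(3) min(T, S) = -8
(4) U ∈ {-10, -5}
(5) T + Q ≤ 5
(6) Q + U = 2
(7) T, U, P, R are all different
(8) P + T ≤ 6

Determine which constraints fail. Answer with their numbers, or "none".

(1) R = -2 = -2 (first disjunct) — holds.
(2) 8 / 8 = 1, so 8 divides 8 — holds.
(3) min(-3, -5) = -5, not -8 — fails.
(4) U = -6 is not in {-10, -5} — fails.
(5) T + Q = -3 + 8 = 5; 5 ≤ 5 — holds.
(6) Q + U = 8 + (-6) = 2 — holds.
(7) values -3, -6, 8, -2 are pairwise distinct — holds.
(8) P + T = 8 + (-3) = 5; 5 ≤ 6 — holds.

Constraints 3 and 4 are violated.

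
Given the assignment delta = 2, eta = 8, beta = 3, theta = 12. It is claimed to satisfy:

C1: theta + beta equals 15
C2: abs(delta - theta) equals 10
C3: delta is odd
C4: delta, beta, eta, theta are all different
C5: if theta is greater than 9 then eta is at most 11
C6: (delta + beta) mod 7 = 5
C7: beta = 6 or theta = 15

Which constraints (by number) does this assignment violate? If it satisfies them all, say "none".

C1: theta + beta = 12 + 3 = 15 — holds.
C2: abs(2 - 12) = 10 — holds.
C3: delta = 2 is even — fails.
C4: values 2, 3, 8, 12 are pairwise distinct — holds.
C5: theta = 12 > 9, so we need eta ≤ 11; eta = 8 ≤ 11 — holds.
C6: delta + beta = 5; 5 mod 7 = 5 — holds.
C7: beta = 3 ≠ 6 and theta = 12 ≠ 15; both disjuncts false — fails.

Violated: 3, 7.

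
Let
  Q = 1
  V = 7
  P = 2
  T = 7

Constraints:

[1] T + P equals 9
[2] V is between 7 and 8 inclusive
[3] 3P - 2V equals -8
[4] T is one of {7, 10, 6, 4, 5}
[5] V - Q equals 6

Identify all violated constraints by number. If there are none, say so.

None — every constraint holds.

[1] T + P = 7 + 2 = 9  ✔
[2] V = 7 lies in [7, 8]  ✔
[3] 3P - 2V = 3(2) - 2(7) = -8  ✔
[4] T = 7 is in {7, 10, 6, 4, 5}  ✔
[5] V - Q = 7 - 1 = 6  ✔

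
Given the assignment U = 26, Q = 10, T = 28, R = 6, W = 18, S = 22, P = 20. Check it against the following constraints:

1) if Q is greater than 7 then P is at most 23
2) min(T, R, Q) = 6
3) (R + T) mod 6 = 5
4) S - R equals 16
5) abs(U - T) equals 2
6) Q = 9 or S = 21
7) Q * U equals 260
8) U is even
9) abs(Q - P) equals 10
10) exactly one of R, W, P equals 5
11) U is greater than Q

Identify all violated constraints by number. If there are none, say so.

1) Q = 10 > 7, so we need P ≤ 23; P = 20 ≤ 23 — satisfied.
2) min(28, 6, 10) = 6 — satisfied.
3) R + T = 34; 34 mod 6 = 4, not 5 — violated.
4) S - R = 22 - 6 = 16 — satisfied.
5) abs(26 - 28) = 2 — satisfied.
6) Q = 10 ≠ 9 and S = 22 ≠ 21; both disjuncts false — violated.
7) Q * U = 10 * 26 = 260 — satisfied.
8) U = 26 is even — satisfied.
9) abs(10 - 20) = 10 — satisfied.
10) R=6, W=18, P=20; 0 of them equal 5, not exactly one — violated.
11) U = 26, Q = 10; 26 > 10 — satisfied.

No — constraints 3, 6, and 10 are not satisfied.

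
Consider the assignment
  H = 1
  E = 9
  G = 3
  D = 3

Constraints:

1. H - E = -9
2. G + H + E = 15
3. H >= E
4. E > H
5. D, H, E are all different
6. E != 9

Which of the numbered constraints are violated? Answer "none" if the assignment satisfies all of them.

The assignment fails constraints 1, 2, 3, and 6.

1. H - E = 1 - 9 = -8, not -9 — violated.
2. G + H + E = 3 + 1 + 9 = 13, not 15 — violated.
3. H = 1, E = 9; 1 < 9 (want ≥) — violated.
4. E = 9, H = 1; 9 > 1 — OK.
5. values 3, 1, 9 are pairwise distinct — OK.
6. E = 9, but 9 is required to differ — violated.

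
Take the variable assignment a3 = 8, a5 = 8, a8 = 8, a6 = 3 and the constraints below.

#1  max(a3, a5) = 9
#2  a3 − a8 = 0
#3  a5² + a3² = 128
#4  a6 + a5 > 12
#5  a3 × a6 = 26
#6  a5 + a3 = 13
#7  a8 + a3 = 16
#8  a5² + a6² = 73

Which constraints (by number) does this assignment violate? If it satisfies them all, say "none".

Constraints 1, 4, 5, 6 do not hold.

#1 max(8, 8) = 8, not 9 — violated.
#2 a3 − a8 = 8 − 8 = 0 — satisfied.
#3 a5² + a3² = 8² + 8² = 64 + 64 = 128 — satisfied.
#4 a6 + a5 = 3 + 8 = 11; 11 ≤ 12, bound 12 not met — violated.
#5 a3 × a6 = 8 × 3 = 24, not 26 — violated.
#6 a5 + a3 = 8 + 8 = 16, not 13 — violated.
#7 a8 + a3 = 8 + 8 = 16 — satisfied.
#8 a5² + a6² = 8² + 3² = 64 + 9 = 73 — satisfied.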